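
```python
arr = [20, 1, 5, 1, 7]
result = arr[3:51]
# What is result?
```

arr has length 5. The slice arr[3:51] selects indices [3, 4] (3->1, 4->7), giving [1, 7].

[1, 7]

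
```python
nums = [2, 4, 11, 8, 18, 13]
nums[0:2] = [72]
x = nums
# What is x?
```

nums starts as [2, 4, 11, 8, 18, 13] (length 6). The slice nums[0:2] covers indices [0, 1] with values [2, 4]. Replacing that slice with [72] (different length) produces [72, 11, 8, 18, 13].

[72, 11, 8, 18, 13]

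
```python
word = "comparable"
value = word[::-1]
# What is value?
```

word has length 10. The slice word[::-1] selects indices [9, 8, 7, 6, 5, 4, 3, 2, 1, 0] (9->'e', 8->'l', 7->'b', 6->'a', 5->'r', 4->'a', 3->'p', 2->'m', 1->'o', 0->'c'), giving 'elbarapmoc'.

'elbarapmoc'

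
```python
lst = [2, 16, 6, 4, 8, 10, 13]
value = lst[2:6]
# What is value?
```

lst has length 7. The slice lst[2:6] selects indices [2, 3, 4, 5] (2->6, 3->4, 4->8, 5->10), giving [6, 4, 8, 10].

[6, 4, 8, 10]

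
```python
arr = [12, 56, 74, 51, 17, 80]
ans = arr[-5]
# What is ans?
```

arr has length 6. Negative index -5 maps to positive index 6 + (-5) = 1. arr[1] = 56.

56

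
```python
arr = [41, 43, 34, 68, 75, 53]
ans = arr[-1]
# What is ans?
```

arr has length 6. Negative index -1 maps to positive index 6 + (-1) = 5. arr[5] = 53.

53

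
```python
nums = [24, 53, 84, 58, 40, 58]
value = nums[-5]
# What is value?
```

nums has length 6. Negative index -5 maps to positive index 6 + (-5) = 1. nums[1] = 53.

53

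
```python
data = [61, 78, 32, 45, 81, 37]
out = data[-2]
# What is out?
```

data has length 6. Negative index -2 maps to positive index 6 + (-2) = 4. data[4] = 81.

81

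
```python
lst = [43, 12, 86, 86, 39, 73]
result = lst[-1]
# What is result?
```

lst has length 6. Negative index -1 maps to positive index 6 + (-1) = 5. lst[5] = 73.

73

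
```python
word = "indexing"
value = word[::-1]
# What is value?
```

word has length 8. The slice word[::-1] selects indices [7, 6, 5, 4, 3, 2, 1, 0] (7->'g', 6->'n', 5->'i', 4->'x', 3->'e', 2->'d', 1->'n', 0->'i'), giving 'gnixedni'.

'gnixedni'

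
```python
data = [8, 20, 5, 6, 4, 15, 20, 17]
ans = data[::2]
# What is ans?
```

data has length 8. The slice data[::2] selects indices [0, 2, 4, 6] (0->8, 2->5, 4->4, 6->20), giving [8, 5, 4, 20].

[8, 5, 4, 20]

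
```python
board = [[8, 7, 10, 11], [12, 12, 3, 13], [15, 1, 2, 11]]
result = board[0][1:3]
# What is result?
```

board[0] = [8, 7, 10, 11]. board[0] has length 4. The slice board[0][1:3] selects indices [1, 2] (1->7, 2->10), giving [7, 10].

[7, 10]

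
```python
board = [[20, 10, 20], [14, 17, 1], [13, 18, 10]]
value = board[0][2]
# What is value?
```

board[0] = [20, 10, 20]. Taking column 2 of that row yields 20.

20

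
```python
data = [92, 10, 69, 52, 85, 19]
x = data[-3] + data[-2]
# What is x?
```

data has length 6. Negative index -3 maps to positive index 6 + (-3) = 3. data[3] = 52.
data has length 6. Negative index -2 maps to positive index 6 + (-2) = 4. data[4] = 85.
Sum: 52 + 85 = 137.

137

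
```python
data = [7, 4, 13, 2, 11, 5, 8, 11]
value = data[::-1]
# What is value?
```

data has length 8. The slice data[::-1] selects indices [7, 6, 5, 4, 3, 2, 1, 0] (7->11, 6->8, 5->5, 4->11, 3->2, 2->13, 1->4, 0->7), giving [11, 8, 5, 11, 2, 13, 4, 7].

[11, 8, 5, 11, 2, 13, 4, 7]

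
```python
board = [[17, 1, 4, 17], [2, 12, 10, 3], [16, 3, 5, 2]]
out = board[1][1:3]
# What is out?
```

board[1] = [2, 12, 10, 3]. board[1] has length 4. The slice board[1][1:3] selects indices [1, 2] (1->12, 2->10), giving [12, 10].

[12, 10]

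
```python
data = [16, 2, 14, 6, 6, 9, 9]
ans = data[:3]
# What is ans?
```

data has length 7. The slice data[:3] selects indices [0, 1, 2] (0->16, 1->2, 2->14), giving [16, 2, 14].

[16, 2, 14]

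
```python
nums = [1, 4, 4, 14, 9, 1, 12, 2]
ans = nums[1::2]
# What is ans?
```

nums has length 8. The slice nums[1::2] selects indices [1, 3, 5, 7] (1->4, 3->14, 5->1, 7->2), giving [4, 14, 1, 2].

[4, 14, 1, 2]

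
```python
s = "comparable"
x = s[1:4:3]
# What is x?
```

s has length 10. The slice s[1:4:3] selects indices [1] (1->'o'), giving 'o'.

'o'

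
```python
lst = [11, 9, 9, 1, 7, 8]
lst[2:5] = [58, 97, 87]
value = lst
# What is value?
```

lst starts as [11, 9, 9, 1, 7, 8] (length 6). The slice lst[2:5] covers indices [2, 3, 4] with values [9, 1, 7]. Replacing that slice with [58, 97, 87] (same length) produces [11, 9, 58, 97, 87, 8].

[11, 9, 58, 97, 87, 8]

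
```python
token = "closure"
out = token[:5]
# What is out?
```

token has length 7. The slice token[:5] selects indices [0, 1, 2, 3, 4] (0->'c', 1->'l', 2->'o', 3->'s', 4->'u'), giving 'closu'.

'closu'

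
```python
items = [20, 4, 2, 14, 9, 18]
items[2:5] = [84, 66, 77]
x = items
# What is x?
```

items starts as [20, 4, 2, 14, 9, 18] (length 6). The slice items[2:5] covers indices [2, 3, 4] with values [2, 14, 9]. Replacing that slice with [84, 66, 77] (same length) produces [20, 4, 84, 66, 77, 18].

[20, 4, 84, 66, 77, 18]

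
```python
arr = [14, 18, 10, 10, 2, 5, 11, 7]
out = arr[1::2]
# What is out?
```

arr has length 8. The slice arr[1::2] selects indices [1, 3, 5, 7] (1->18, 3->10, 5->5, 7->7), giving [18, 10, 5, 7].

[18, 10, 5, 7]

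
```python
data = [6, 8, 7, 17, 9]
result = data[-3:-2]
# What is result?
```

data has length 5. The slice data[-3:-2] selects indices [2] (2->7), giving [7].

[7]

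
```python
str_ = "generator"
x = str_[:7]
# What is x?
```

str_ has length 9. The slice str_[:7] selects indices [0, 1, 2, 3, 4, 5, 6] (0->'g', 1->'e', 2->'n', 3->'e', 4->'r', 5->'a', 6->'t'), giving 'generat'.

'generat'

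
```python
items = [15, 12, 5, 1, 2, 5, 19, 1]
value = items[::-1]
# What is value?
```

items has length 8. The slice items[::-1] selects indices [7, 6, 5, 4, 3, 2, 1, 0] (7->1, 6->19, 5->5, 4->2, 3->1, 2->5, 1->12, 0->15), giving [1, 19, 5, 2, 1, 5, 12, 15].

[1, 19, 5, 2, 1, 5, 12, 15]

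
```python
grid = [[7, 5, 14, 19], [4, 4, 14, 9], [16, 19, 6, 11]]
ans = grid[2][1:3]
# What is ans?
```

grid[2] = [16, 19, 6, 11]. grid[2] has length 4. The slice grid[2][1:3] selects indices [1, 2] (1->19, 2->6), giving [19, 6].

[19, 6]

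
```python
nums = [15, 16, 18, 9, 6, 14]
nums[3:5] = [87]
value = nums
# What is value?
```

nums starts as [15, 16, 18, 9, 6, 14] (length 6). The slice nums[3:5] covers indices [3, 4] with values [9, 6]. Replacing that slice with [87] (different length) produces [15, 16, 18, 87, 14].

[15, 16, 18, 87, 14]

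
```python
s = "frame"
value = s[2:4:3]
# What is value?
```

s has length 5. The slice s[2:4:3] selects indices [2] (2->'a'), giving 'a'.

'a'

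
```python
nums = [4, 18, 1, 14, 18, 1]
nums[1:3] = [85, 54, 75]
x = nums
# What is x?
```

nums starts as [4, 18, 1, 14, 18, 1] (length 6). The slice nums[1:3] covers indices [1, 2] with values [18, 1]. Replacing that slice with [85, 54, 75] (different length) produces [4, 85, 54, 75, 14, 18, 1].

[4, 85, 54, 75, 14, 18, 1]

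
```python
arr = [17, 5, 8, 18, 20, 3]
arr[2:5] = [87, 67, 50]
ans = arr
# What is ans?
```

arr starts as [17, 5, 8, 18, 20, 3] (length 6). The slice arr[2:5] covers indices [2, 3, 4] with values [8, 18, 20]. Replacing that slice with [87, 67, 50] (same length) produces [17, 5, 87, 67, 50, 3].

[17, 5, 87, 67, 50, 3]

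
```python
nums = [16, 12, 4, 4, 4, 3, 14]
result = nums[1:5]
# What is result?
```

nums has length 7. The slice nums[1:5] selects indices [1, 2, 3, 4] (1->12, 2->4, 3->4, 4->4), giving [12, 4, 4, 4].

[12, 4, 4, 4]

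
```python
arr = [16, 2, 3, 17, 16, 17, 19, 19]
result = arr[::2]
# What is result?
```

arr has length 8. The slice arr[::2] selects indices [0, 2, 4, 6] (0->16, 2->3, 4->16, 6->19), giving [16, 3, 16, 19].

[16, 3, 16, 19]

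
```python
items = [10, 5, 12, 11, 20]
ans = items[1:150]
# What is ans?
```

items has length 5. The slice items[1:150] selects indices [1, 2, 3, 4] (1->5, 2->12, 3->11, 4->20), giving [5, 12, 11, 20].

[5, 12, 11, 20]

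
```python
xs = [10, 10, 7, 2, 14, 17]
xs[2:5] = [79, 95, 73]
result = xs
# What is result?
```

xs starts as [10, 10, 7, 2, 14, 17] (length 6). The slice xs[2:5] covers indices [2, 3, 4] with values [7, 2, 14]. Replacing that slice with [79, 95, 73] (same length) produces [10, 10, 79, 95, 73, 17].

[10, 10, 79, 95, 73, 17]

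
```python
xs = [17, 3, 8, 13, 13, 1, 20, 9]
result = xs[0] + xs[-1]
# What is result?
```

xs has length 8. xs[0] = 17.
xs has length 8. Negative index -1 maps to positive index 8 + (-1) = 7. xs[7] = 9.
Sum: 17 + 9 = 26.

26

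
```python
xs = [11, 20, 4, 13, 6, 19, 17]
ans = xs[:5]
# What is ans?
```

xs has length 7. The slice xs[:5] selects indices [0, 1, 2, 3, 4] (0->11, 1->20, 2->4, 3->13, 4->6), giving [11, 20, 4, 13, 6].

[11, 20, 4, 13, 6]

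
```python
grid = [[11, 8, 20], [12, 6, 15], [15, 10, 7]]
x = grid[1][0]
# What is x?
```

grid[1] = [12, 6, 15]. Taking column 0 of that row yields 12.

12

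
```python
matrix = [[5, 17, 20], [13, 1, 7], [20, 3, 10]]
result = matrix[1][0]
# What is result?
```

matrix[1] = [13, 1, 7]. Taking column 0 of that row yields 13.

13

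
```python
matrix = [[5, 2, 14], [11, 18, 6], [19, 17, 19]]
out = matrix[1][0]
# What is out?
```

matrix[1] = [11, 18, 6]. Taking column 0 of that row yields 11.

11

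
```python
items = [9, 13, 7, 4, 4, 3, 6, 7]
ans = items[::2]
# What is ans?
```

items has length 8. The slice items[::2] selects indices [0, 2, 4, 6] (0->9, 2->7, 4->4, 6->6), giving [9, 7, 4, 6].

[9, 7, 4, 6]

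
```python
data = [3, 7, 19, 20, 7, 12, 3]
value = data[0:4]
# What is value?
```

data has length 7. The slice data[0:4] selects indices [0, 1, 2, 3] (0->3, 1->7, 2->19, 3->20), giving [3, 7, 19, 20].

[3, 7, 19, 20]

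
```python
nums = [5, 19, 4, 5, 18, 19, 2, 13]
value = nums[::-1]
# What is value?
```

nums has length 8. The slice nums[::-1] selects indices [7, 6, 5, 4, 3, 2, 1, 0] (7->13, 6->2, 5->19, 4->18, 3->5, 2->4, 1->19, 0->5), giving [13, 2, 19, 18, 5, 4, 19, 5].

[13, 2, 19, 18, 5, 4, 19, 5]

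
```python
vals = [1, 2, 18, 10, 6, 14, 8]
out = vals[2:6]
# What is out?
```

vals has length 7. The slice vals[2:6] selects indices [2, 3, 4, 5] (2->18, 3->10, 4->6, 5->14), giving [18, 10, 6, 14].

[18, 10, 6, 14]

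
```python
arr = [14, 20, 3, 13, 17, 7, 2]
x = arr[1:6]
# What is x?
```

arr has length 7. The slice arr[1:6] selects indices [1, 2, 3, 4, 5] (1->20, 2->3, 3->13, 4->17, 5->7), giving [20, 3, 13, 17, 7].

[20, 3, 13, 17, 7]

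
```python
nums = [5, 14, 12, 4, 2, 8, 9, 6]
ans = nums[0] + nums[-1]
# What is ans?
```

nums has length 8. nums[0] = 5.
nums has length 8. Negative index -1 maps to positive index 8 + (-1) = 7. nums[7] = 6.
Sum: 5 + 6 = 11.

11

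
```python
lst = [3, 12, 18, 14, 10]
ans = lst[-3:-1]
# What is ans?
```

lst has length 5. The slice lst[-3:-1] selects indices [2, 3] (2->18, 3->14), giving [18, 14].

[18, 14]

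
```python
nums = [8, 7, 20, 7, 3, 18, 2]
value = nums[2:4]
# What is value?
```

nums has length 7. The slice nums[2:4] selects indices [2, 3] (2->20, 3->7), giving [20, 7].

[20, 7]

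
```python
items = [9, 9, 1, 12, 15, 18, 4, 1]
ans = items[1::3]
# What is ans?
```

items has length 8. The slice items[1::3] selects indices [1, 4, 7] (1->9, 4->15, 7->1), giving [9, 15, 1].

[9, 15, 1]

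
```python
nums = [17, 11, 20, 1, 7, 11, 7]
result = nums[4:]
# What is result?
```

nums has length 7. The slice nums[4:] selects indices [4, 5, 6] (4->7, 5->11, 6->7), giving [7, 11, 7].

[7, 11, 7]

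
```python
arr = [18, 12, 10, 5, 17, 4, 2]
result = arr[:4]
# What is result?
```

arr has length 7. The slice arr[:4] selects indices [0, 1, 2, 3] (0->18, 1->12, 2->10, 3->5), giving [18, 12, 10, 5].

[18, 12, 10, 5]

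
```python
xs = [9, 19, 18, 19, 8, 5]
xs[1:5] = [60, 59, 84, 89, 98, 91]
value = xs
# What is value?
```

xs starts as [9, 19, 18, 19, 8, 5] (length 6). The slice xs[1:5] covers indices [1, 2, 3, 4] with values [19, 18, 19, 8]. Replacing that slice with [60, 59, 84, 89, 98, 91] (different length) produces [9, 60, 59, 84, 89, 98, 91, 5].

[9, 60, 59, 84, 89, 98, 91, 5]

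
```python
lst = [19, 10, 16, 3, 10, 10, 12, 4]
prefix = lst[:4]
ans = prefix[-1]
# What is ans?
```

lst has length 8. The slice lst[:4] selects indices [0, 1, 2, 3] (0->19, 1->10, 2->16, 3->3), giving [19, 10, 16, 3]. So prefix = [19, 10, 16, 3]. Then prefix[-1] = 3.

3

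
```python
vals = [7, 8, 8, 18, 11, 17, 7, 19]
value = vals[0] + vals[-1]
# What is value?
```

vals has length 8. vals[0] = 7.
vals has length 8. Negative index -1 maps to positive index 8 + (-1) = 7. vals[7] = 19.
Sum: 7 + 19 = 26.

26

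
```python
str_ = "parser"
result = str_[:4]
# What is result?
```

str_ has length 6. The slice str_[:4] selects indices [0, 1, 2, 3] (0->'p', 1->'a', 2->'r', 3->'s'), giving 'pars'.

'pars'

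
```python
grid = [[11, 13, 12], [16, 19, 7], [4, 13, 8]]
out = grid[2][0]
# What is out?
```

grid[2] = [4, 13, 8]. Taking column 0 of that row yields 4.

4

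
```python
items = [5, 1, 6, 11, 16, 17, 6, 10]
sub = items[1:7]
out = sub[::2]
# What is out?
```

items has length 8. The slice items[1:7] selects indices [1, 2, 3, 4, 5, 6] (1->1, 2->6, 3->11, 4->16, 5->17, 6->6), giving [1, 6, 11, 16, 17, 6]. So sub = [1, 6, 11, 16, 17, 6]. sub has length 6. The slice sub[::2] selects indices [0, 2, 4] (0->1, 2->11, 4->17), giving [1, 11, 17].

[1, 11, 17]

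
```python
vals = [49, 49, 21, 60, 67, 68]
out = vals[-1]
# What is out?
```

vals has length 6. Negative index -1 maps to positive index 6 + (-1) = 5. vals[5] = 68.

68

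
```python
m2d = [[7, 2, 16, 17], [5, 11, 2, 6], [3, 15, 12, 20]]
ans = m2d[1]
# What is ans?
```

m2d has 3 rows. Row 1 is [5, 11, 2, 6].

[5, 11, 2, 6]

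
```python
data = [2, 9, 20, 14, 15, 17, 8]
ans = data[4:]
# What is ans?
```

data has length 7. The slice data[4:] selects indices [4, 5, 6] (4->15, 5->17, 6->8), giving [15, 17, 8].

[15, 17, 8]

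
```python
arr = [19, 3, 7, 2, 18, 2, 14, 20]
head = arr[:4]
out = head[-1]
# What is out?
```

arr has length 8. The slice arr[:4] selects indices [0, 1, 2, 3] (0->19, 1->3, 2->7, 3->2), giving [19, 3, 7, 2]. So head = [19, 3, 7, 2]. Then head[-1] = 2.

2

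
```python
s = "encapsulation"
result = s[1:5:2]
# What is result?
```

s has length 13. The slice s[1:5:2] selects indices [1, 3] (1->'n', 3->'a'), giving 'na'.

'na'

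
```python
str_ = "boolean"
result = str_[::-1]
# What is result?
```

str_ has length 7. The slice str_[::-1] selects indices [6, 5, 4, 3, 2, 1, 0] (6->'n', 5->'a', 4->'e', 3->'l', 2->'o', 1->'o', 0->'b'), giving 'naeloob'.

'naeloob'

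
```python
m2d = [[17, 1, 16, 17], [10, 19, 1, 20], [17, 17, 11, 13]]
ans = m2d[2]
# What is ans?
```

m2d has 3 rows. Row 2 is [17, 17, 11, 13].

[17, 17, 11, 13]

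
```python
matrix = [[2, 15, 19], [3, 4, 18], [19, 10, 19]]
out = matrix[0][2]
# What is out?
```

matrix[0] = [2, 15, 19]. Taking column 2 of that row yields 19.

19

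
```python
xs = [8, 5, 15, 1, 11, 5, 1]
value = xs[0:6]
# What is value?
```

xs has length 7. The slice xs[0:6] selects indices [0, 1, 2, 3, 4, 5] (0->8, 1->5, 2->15, 3->1, 4->11, 5->5), giving [8, 5, 15, 1, 11, 5].

[8, 5, 15, 1, 11, 5]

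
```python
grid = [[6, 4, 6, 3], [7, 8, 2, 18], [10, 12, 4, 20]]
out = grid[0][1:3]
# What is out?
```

grid[0] = [6, 4, 6, 3]. grid[0] has length 4. The slice grid[0][1:3] selects indices [1, 2] (1->4, 2->6), giving [4, 6].

[4, 6]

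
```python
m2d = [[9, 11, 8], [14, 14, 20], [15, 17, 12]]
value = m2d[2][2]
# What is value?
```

m2d[2] = [15, 17, 12]. Taking column 2 of that row yields 12.

12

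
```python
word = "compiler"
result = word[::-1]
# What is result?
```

word has length 8. The slice word[::-1] selects indices [7, 6, 5, 4, 3, 2, 1, 0] (7->'r', 6->'e', 5->'l', 4->'i', 3->'p', 2->'m', 1->'o', 0->'c'), giving 'relipmoc'.

'relipmoc'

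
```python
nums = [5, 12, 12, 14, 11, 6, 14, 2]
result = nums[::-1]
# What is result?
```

nums has length 8. The slice nums[::-1] selects indices [7, 6, 5, 4, 3, 2, 1, 0] (7->2, 6->14, 5->6, 4->11, 3->14, 2->12, 1->12, 0->5), giving [2, 14, 6, 11, 14, 12, 12, 5].

[2, 14, 6, 11, 14, 12, 12, 5]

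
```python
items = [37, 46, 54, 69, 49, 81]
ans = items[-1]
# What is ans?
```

items has length 6. Negative index -1 maps to positive index 6 + (-1) = 5. items[5] = 81.

81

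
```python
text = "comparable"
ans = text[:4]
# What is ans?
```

text has length 10. The slice text[:4] selects indices [0, 1, 2, 3] (0->'c', 1->'o', 2->'m', 3->'p'), giving 'comp'.

'comp'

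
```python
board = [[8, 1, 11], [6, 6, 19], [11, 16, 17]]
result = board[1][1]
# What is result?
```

board[1] = [6, 6, 19]. Taking column 1 of that row yields 6.

6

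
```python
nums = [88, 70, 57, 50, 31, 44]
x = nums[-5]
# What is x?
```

nums has length 6. Negative index -5 maps to positive index 6 + (-5) = 1. nums[1] = 70.

70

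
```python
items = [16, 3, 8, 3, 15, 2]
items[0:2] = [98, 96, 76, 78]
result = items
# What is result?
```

items starts as [16, 3, 8, 3, 15, 2] (length 6). The slice items[0:2] covers indices [0, 1] with values [16, 3]. Replacing that slice with [98, 96, 76, 78] (different length) produces [98, 96, 76, 78, 8, 3, 15, 2].

[98, 96, 76, 78, 8, 3, 15, 2]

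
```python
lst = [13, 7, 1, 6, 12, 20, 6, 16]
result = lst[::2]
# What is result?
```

lst has length 8. The slice lst[::2] selects indices [0, 2, 4, 6] (0->13, 2->1, 4->12, 6->6), giving [13, 1, 12, 6].

[13, 1, 12, 6]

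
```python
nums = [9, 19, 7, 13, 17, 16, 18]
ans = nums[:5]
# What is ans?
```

nums has length 7. The slice nums[:5] selects indices [0, 1, 2, 3, 4] (0->9, 1->19, 2->7, 3->13, 4->17), giving [9, 19, 7, 13, 17].

[9, 19, 7, 13, 17]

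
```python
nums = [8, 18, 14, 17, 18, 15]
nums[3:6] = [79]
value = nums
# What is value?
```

nums starts as [8, 18, 14, 17, 18, 15] (length 6). The slice nums[3:6] covers indices [3, 4, 5] with values [17, 18, 15]. Replacing that slice with [79] (different length) produces [8, 18, 14, 79].

[8, 18, 14, 79]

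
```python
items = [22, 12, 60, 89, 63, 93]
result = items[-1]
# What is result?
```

items has length 6. Negative index -1 maps to positive index 6 + (-1) = 5. items[5] = 93.

93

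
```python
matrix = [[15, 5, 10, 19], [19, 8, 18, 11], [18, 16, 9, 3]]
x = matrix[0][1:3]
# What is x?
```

matrix[0] = [15, 5, 10, 19]. matrix[0] has length 4. The slice matrix[0][1:3] selects indices [1, 2] (1->5, 2->10), giving [5, 10].

[5, 10]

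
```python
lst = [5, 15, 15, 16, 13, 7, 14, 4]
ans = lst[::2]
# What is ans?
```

lst has length 8. The slice lst[::2] selects indices [0, 2, 4, 6] (0->5, 2->15, 4->13, 6->14), giving [5, 15, 13, 14].

[5, 15, 13, 14]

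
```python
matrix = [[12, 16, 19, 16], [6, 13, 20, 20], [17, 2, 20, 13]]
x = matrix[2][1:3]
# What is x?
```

matrix[2] = [17, 2, 20, 13]. matrix[2] has length 4. The slice matrix[2][1:3] selects indices [1, 2] (1->2, 2->20), giving [2, 20].

[2, 20]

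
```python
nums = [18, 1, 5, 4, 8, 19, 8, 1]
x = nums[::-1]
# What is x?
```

nums has length 8. The slice nums[::-1] selects indices [7, 6, 5, 4, 3, 2, 1, 0] (7->1, 6->8, 5->19, 4->8, 3->4, 2->5, 1->1, 0->18), giving [1, 8, 19, 8, 4, 5, 1, 18].

[1, 8, 19, 8, 4, 5, 1, 18]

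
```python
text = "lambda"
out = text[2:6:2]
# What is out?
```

text has length 6. The slice text[2:6:2] selects indices [2, 4] (2->'m', 4->'d'), giving 'md'.

'md'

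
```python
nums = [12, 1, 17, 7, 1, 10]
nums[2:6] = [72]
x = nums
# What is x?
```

nums starts as [12, 1, 17, 7, 1, 10] (length 6). The slice nums[2:6] covers indices [2, 3, 4, 5] with values [17, 7, 1, 10]. Replacing that slice with [72] (different length) produces [12, 1, 72].

[12, 1, 72]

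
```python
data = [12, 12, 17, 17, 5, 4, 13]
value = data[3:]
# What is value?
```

data has length 7. The slice data[3:] selects indices [3, 4, 5, 6] (3->17, 4->5, 5->4, 6->13), giving [17, 5, 4, 13].

[17, 5, 4, 13]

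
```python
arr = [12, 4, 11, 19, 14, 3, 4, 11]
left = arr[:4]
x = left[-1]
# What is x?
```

arr has length 8. The slice arr[:4] selects indices [0, 1, 2, 3] (0->12, 1->4, 2->11, 3->19), giving [12, 4, 11, 19]. So left = [12, 4, 11, 19]. Then left[-1] = 19.

19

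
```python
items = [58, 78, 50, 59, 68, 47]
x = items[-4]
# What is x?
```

items has length 6. Negative index -4 maps to positive index 6 + (-4) = 2. items[2] = 50.

50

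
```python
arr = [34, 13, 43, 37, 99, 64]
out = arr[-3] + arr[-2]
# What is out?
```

arr has length 6. Negative index -3 maps to positive index 6 + (-3) = 3. arr[3] = 37.
arr has length 6. Negative index -2 maps to positive index 6 + (-2) = 4. arr[4] = 99.
Sum: 37 + 99 = 136.

136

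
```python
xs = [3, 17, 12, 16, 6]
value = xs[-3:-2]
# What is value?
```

xs has length 5. The slice xs[-3:-2] selects indices [2] (2->12), giving [12].

[12]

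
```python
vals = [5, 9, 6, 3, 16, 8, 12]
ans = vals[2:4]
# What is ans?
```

vals has length 7. The slice vals[2:4] selects indices [2, 3] (2->6, 3->3), giving [6, 3].

[6, 3]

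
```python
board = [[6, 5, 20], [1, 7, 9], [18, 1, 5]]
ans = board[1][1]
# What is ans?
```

board[1] = [1, 7, 9]. Taking column 1 of that row yields 7.

7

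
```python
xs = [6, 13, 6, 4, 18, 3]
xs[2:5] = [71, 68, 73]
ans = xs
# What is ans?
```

xs starts as [6, 13, 6, 4, 18, 3] (length 6). The slice xs[2:5] covers indices [2, 3, 4] with values [6, 4, 18]. Replacing that slice with [71, 68, 73] (same length) produces [6, 13, 71, 68, 73, 3].

[6, 13, 71, 68, 73, 3]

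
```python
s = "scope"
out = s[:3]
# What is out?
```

s has length 5. The slice s[:3] selects indices [0, 1, 2] (0->'s', 1->'c', 2->'o'), giving 'sco'.

'sco'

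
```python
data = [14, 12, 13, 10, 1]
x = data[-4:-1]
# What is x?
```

data has length 5. The slice data[-4:-1] selects indices [1, 2, 3] (1->12, 2->13, 3->10), giving [12, 13, 10].

[12, 13, 10]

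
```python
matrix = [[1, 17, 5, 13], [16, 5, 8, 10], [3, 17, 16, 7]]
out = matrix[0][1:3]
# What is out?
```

matrix[0] = [1, 17, 5, 13]. matrix[0] has length 4. The slice matrix[0][1:3] selects indices [1, 2] (1->17, 2->5), giving [17, 5].

[17, 5]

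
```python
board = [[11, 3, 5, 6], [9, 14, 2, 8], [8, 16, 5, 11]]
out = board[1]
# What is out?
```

board has 3 rows. Row 1 is [9, 14, 2, 8].

[9, 14, 2, 8]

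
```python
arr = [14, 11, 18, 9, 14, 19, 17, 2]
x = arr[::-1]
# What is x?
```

arr has length 8. The slice arr[::-1] selects indices [7, 6, 5, 4, 3, 2, 1, 0] (7->2, 6->17, 5->19, 4->14, 3->9, 2->18, 1->11, 0->14), giving [2, 17, 19, 14, 9, 18, 11, 14].

[2, 17, 19, 14, 9, 18, 11, 14]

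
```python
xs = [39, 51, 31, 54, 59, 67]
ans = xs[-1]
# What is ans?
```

xs has length 6. Negative index -1 maps to positive index 6 + (-1) = 5. xs[5] = 67.

67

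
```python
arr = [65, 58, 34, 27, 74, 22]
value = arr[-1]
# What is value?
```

arr has length 6. Negative index -1 maps to positive index 6 + (-1) = 5. arr[5] = 22.

22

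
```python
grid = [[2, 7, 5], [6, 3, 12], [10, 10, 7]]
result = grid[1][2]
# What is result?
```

grid[1] = [6, 3, 12]. Taking column 2 of that row yields 12.

12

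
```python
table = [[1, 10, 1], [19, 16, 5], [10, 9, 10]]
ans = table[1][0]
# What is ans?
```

table[1] = [19, 16, 5]. Taking column 0 of that row yields 19.

19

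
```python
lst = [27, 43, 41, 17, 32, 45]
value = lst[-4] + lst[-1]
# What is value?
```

lst has length 6. Negative index -4 maps to positive index 6 + (-4) = 2. lst[2] = 41.
lst has length 6. Negative index -1 maps to positive index 6 + (-1) = 5. lst[5] = 45.
Sum: 41 + 45 = 86.

86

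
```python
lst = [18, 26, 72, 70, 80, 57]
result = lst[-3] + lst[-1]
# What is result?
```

lst has length 6. Negative index -3 maps to positive index 6 + (-3) = 3. lst[3] = 70.
lst has length 6. Negative index -1 maps to positive index 6 + (-1) = 5. lst[5] = 57.
Sum: 70 + 57 = 127.

127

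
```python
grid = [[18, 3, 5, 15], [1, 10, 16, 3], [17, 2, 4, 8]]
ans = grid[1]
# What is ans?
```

grid has 3 rows. Row 1 is [1, 10, 16, 3].

[1, 10, 16, 3]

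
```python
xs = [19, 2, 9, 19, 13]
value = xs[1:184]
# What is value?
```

xs has length 5. The slice xs[1:184] selects indices [1, 2, 3, 4] (1->2, 2->9, 3->19, 4->13), giving [2, 9, 19, 13].

[2, 9, 19, 13]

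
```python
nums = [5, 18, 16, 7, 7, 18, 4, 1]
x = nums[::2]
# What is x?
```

nums has length 8. The slice nums[::2] selects indices [0, 2, 4, 6] (0->5, 2->16, 4->7, 6->4), giving [5, 16, 7, 4].

[5, 16, 7, 4]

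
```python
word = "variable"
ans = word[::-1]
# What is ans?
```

word has length 8. The slice word[::-1] selects indices [7, 6, 5, 4, 3, 2, 1, 0] (7->'e', 6->'l', 5->'b', 4->'a', 3->'i', 2->'r', 1->'a', 0->'v'), giving 'elbairav'.

'elbairav'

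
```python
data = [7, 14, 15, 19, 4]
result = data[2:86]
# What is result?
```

data has length 5. The slice data[2:86] selects indices [2, 3, 4] (2->15, 3->19, 4->4), giving [15, 19, 4].

[15, 19, 4]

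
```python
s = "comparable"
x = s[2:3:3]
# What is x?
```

s has length 10. The slice s[2:3:3] selects indices [2] (2->'m'), giving 'm'.

'm'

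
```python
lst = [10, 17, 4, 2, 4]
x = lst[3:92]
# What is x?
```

lst has length 5. The slice lst[3:92] selects indices [3, 4] (3->2, 4->4), giving [2, 4].

[2, 4]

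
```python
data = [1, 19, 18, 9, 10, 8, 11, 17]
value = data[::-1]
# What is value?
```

data has length 8. The slice data[::-1] selects indices [7, 6, 5, 4, 3, 2, 1, 0] (7->17, 6->11, 5->8, 4->10, 3->9, 2->18, 1->19, 0->1), giving [17, 11, 8, 10, 9, 18, 19, 1].

[17, 11, 8, 10, 9, 18, 19, 1]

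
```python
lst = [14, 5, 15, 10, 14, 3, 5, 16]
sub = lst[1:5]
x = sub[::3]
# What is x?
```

lst has length 8. The slice lst[1:5] selects indices [1, 2, 3, 4] (1->5, 2->15, 3->10, 4->14), giving [5, 15, 10, 14]. So sub = [5, 15, 10, 14]. sub has length 4. The slice sub[::3] selects indices [0, 3] (0->5, 3->14), giving [5, 14].

[5, 14]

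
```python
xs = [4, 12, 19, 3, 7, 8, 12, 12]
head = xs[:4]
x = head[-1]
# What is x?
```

xs has length 8. The slice xs[:4] selects indices [0, 1, 2, 3] (0->4, 1->12, 2->19, 3->3), giving [4, 12, 19, 3]. So head = [4, 12, 19, 3]. Then head[-1] = 3.

3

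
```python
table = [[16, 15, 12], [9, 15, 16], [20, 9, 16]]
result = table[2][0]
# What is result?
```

table[2] = [20, 9, 16]. Taking column 0 of that row yields 20.

20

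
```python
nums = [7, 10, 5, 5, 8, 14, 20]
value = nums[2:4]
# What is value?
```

nums has length 7. The slice nums[2:4] selects indices [2, 3] (2->5, 3->5), giving [5, 5].

[5, 5]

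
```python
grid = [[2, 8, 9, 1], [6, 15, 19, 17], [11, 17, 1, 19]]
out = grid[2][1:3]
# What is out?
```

grid[2] = [11, 17, 1, 19]. grid[2] has length 4. The slice grid[2][1:3] selects indices [1, 2] (1->17, 2->1), giving [17, 1].

[17, 1]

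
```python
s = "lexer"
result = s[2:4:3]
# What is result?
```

s has length 5. The slice s[2:4:3] selects indices [2] (2->'x'), giving 'x'.

'x'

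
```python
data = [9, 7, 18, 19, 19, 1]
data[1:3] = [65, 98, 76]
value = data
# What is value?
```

data starts as [9, 7, 18, 19, 19, 1] (length 6). The slice data[1:3] covers indices [1, 2] with values [7, 18]. Replacing that slice with [65, 98, 76] (different length) produces [9, 65, 98, 76, 19, 19, 1].

[9, 65, 98, 76, 19, 19, 1]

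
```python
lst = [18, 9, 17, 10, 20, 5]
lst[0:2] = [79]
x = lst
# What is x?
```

lst starts as [18, 9, 17, 10, 20, 5] (length 6). The slice lst[0:2] covers indices [0, 1] with values [18, 9]. Replacing that slice with [79] (different length) produces [79, 17, 10, 20, 5].

[79, 17, 10, 20, 5]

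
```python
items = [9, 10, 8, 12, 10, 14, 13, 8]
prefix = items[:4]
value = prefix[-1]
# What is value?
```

items has length 8. The slice items[:4] selects indices [0, 1, 2, 3] (0->9, 1->10, 2->8, 3->12), giving [9, 10, 8, 12]. So prefix = [9, 10, 8, 12]. Then prefix[-1] = 12.

12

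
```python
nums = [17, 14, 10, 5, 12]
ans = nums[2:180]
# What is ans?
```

nums has length 5. The slice nums[2:180] selects indices [2, 3, 4] (2->10, 3->5, 4->12), giving [10, 5, 12].

[10, 5, 12]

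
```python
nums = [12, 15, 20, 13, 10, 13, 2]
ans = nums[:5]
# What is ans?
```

nums has length 7. The slice nums[:5] selects indices [0, 1, 2, 3, 4] (0->12, 1->15, 2->20, 3->13, 4->10), giving [12, 15, 20, 13, 10].

[12, 15, 20, 13, 10]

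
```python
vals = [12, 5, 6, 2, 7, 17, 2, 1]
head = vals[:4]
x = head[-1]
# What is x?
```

vals has length 8. The slice vals[:4] selects indices [0, 1, 2, 3] (0->12, 1->5, 2->6, 3->2), giving [12, 5, 6, 2]. So head = [12, 5, 6, 2]. Then head[-1] = 2.

2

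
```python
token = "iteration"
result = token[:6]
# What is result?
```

token has length 9. The slice token[:6] selects indices [0, 1, 2, 3, 4, 5] (0->'i', 1->'t', 2->'e', 3->'r', 4->'a', 5->'t'), giving 'iterat'.

'iterat'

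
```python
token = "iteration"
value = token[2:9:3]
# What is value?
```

token has length 9. The slice token[2:9:3] selects indices [2, 5, 8] (2->'e', 5->'t', 8->'n'), giving 'etn'.

'etn'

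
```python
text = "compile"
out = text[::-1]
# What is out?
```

text has length 7. The slice text[::-1] selects indices [6, 5, 4, 3, 2, 1, 0] (6->'e', 5->'l', 4->'i', 3->'p', 2->'m', 1->'o', 0->'c'), giving 'elipmoc'.

'elipmoc'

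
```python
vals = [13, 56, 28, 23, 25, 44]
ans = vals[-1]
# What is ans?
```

vals has length 6. Negative index -1 maps to positive index 6 + (-1) = 5. vals[5] = 44.

44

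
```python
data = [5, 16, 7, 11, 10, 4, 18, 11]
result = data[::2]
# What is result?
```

data has length 8. The slice data[::2] selects indices [0, 2, 4, 6] (0->5, 2->7, 4->10, 6->18), giving [5, 7, 10, 18].

[5, 7, 10, 18]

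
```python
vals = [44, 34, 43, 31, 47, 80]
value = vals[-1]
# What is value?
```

vals has length 6. Negative index -1 maps to positive index 6 + (-1) = 5. vals[5] = 80.

80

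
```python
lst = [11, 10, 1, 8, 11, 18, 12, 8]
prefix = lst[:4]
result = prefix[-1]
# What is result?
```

lst has length 8. The slice lst[:4] selects indices [0, 1, 2, 3] (0->11, 1->10, 2->1, 3->8), giving [11, 10, 1, 8]. So prefix = [11, 10, 1, 8]. Then prefix[-1] = 8.

8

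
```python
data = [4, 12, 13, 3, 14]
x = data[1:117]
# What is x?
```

data has length 5. The slice data[1:117] selects indices [1, 2, 3, 4] (1->12, 2->13, 3->3, 4->14), giving [12, 13, 3, 14].

[12, 13, 3, 14]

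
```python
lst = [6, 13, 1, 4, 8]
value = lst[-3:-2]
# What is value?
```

lst has length 5. The slice lst[-3:-2] selects indices [2] (2->1), giving [1].

[1]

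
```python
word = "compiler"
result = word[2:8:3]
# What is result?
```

word has length 8. The slice word[2:8:3] selects indices [2, 5] (2->'m', 5->'l'), giving 'ml'.

'ml'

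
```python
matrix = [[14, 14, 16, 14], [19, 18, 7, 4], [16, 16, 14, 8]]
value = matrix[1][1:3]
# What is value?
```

matrix[1] = [19, 18, 7, 4]. matrix[1] has length 4. The slice matrix[1][1:3] selects indices [1, 2] (1->18, 2->7), giving [18, 7].

[18, 7]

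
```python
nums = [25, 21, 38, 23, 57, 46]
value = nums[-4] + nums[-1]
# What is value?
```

nums has length 6. Negative index -4 maps to positive index 6 + (-4) = 2. nums[2] = 38.
nums has length 6. Negative index -1 maps to positive index 6 + (-1) = 5. nums[5] = 46.
Sum: 38 + 46 = 84.

84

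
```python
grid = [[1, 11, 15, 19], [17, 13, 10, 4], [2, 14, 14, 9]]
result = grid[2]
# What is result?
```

grid has 3 rows. Row 2 is [2, 14, 14, 9].

[2, 14, 14, 9]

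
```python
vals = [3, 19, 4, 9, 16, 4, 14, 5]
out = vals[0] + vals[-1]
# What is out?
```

vals has length 8. vals[0] = 3.
vals has length 8. Negative index -1 maps to positive index 8 + (-1) = 7. vals[7] = 5.
Sum: 3 + 5 = 8.

8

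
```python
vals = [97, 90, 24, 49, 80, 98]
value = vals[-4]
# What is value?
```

vals has length 6. Negative index -4 maps to positive index 6 + (-4) = 2. vals[2] = 24.

24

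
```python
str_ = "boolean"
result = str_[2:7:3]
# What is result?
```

str_ has length 7. The slice str_[2:7:3] selects indices [2, 5] (2->'o', 5->'a'), giving 'oa'.

'oa'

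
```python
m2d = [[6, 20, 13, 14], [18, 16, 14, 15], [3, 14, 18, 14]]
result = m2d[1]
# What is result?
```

m2d has 3 rows. Row 1 is [18, 16, 14, 15].

[18, 16, 14, 15]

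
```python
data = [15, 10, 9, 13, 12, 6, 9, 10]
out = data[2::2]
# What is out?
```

data has length 8. The slice data[2::2] selects indices [2, 4, 6] (2->9, 4->12, 6->9), giving [9, 12, 9].

[9, 12, 9]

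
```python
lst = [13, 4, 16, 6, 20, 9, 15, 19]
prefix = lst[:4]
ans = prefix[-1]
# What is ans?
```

lst has length 8. The slice lst[:4] selects indices [0, 1, 2, 3] (0->13, 1->4, 2->16, 3->6), giving [13, 4, 16, 6]. So prefix = [13, 4, 16, 6]. Then prefix[-1] = 6.

6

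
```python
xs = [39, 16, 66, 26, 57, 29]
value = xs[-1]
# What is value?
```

xs has length 6. Negative index -1 maps to positive index 6 + (-1) = 5. xs[5] = 29.

29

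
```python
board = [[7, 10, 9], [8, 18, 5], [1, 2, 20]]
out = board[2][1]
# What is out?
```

board[2] = [1, 2, 20]. Taking column 1 of that row yields 2.

2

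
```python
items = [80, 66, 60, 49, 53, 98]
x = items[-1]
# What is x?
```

items has length 6. Negative index -1 maps to positive index 6 + (-1) = 5. items[5] = 98.

98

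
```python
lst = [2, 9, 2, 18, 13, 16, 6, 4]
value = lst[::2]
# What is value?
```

lst has length 8. The slice lst[::2] selects indices [0, 2, 4, 6] (0->2, 2->2, 4->13, 6->6), giving [2, 2, 13, 6].

[2, 2, 13, 6]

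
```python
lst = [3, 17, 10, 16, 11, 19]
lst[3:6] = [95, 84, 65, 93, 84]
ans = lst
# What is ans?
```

lst starts as [3, 17, 10, 16, 11, 19] (length 6). The slice lst[3:6] covers indices [3, 4, 5] with values [16, 11, 19]. Replacing that slice with [95, 84, 65, 93, 84] (different length) produces [3, 17, 10, 95, 84, 65, 93, 84].

[3, 17, 10, 95, 84, 65, 93, 84]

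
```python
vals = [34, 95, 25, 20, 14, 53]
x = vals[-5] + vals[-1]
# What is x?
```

vals has length 6. Negative index -5 maps to positive index 6 + (-5) = 1. vals[1] = 95.
vals has length 6. Negative index -1 maps to positive index 6 + (-1) = 5. vals[5] = 53.
Sum: 95 + 53 = 148.

148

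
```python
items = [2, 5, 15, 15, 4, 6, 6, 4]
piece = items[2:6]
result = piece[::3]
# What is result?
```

items has length 8. The slice items[2:6] selects indices [2, 3, 4, 5] (2->15, 3->15, 4->4, 5->6), giving [15, 15, 4, 6]. So piece = [15, 15, 4, 6]. piece has length 4. The slice piece[::3] selects indices [0, 3] (0->15, 3->6), giving [15, 6].

[15, 6]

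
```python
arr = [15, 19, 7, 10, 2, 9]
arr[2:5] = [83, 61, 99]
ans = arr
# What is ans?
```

arr starts as [15, 19, 7, 10, 2, 9] (length 6). The slice arr[2:5] covers indices [2, 3, 4] with values [7, 10, 2]. Replacing that slice with [83, 61, 99] (same length) produces [15, 19, 83, 61, 99, 9].

[15, 19, 83, 61, 99, 9]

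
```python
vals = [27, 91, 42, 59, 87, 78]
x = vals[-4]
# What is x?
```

vals has length 6. Negative index -4 maps to positive index 6 + (-4) = 2. vals[2] = 42.

42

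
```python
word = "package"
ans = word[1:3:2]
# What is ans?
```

word has length 7. The slice word[1:3:2] selects indices [1] (1->'a'), giving 'a'.

'a'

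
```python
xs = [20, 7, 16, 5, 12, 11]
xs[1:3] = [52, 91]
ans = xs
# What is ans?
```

xs starts as [20, 7, 16, 5, 12, 11] (length 6). The slice xs[1:3] covers indices [1, 2] with values [7, 16]. Replacing that slice with [52, 91] (same length) produces [20, 52, 91, 5, 12, 11].

[20, 52, 91, 5, 12, 11]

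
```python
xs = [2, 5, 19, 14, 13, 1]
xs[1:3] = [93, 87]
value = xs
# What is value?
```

xs starts as [2, 5, 19, 14, 13, 1] (length 6). The slice xs[1:3] covers indices [1, 2] with values [5, 19]. Replacing that slice with [93, 87] (same length) produces [2, 93, 87, 14, 13, 1].

[2, 93, 87, 14, 13, 1]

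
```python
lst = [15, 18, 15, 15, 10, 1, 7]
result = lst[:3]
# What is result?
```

lst has length 7. The slice lst[:3] selects indices [0, 1, 2] (0->15, 1->18, 2->15), giving [15, 18, 15].

[15, 18, 15]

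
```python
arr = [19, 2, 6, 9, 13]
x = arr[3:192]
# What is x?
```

arr has length 5. The slice arr[3:192] selects indices [3, 4] (3->9, 4->13), giving [9, 13].

[9, 13]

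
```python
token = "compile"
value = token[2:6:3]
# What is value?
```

token has length 7. The slice token[2:6:3] selects indices [2, 5] (2->'m', 5->'l'), giving 'ml'.

'ml'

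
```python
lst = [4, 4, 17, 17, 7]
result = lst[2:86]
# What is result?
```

lst has length 5. The slice lst[2:86] selects indices [2, 3, 4] (2->17, 3->17, 4->7), giving [17, 17, 7].

[17, 17, 7]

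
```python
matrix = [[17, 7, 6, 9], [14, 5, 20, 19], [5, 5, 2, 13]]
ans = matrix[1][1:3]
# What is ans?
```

matrix[1] = [14, 5, 20, 19]. matrix[1] has length 4. The slice matrix[1][1:3] selects indices [1, 2] (1->5, 2->20), giving [5, 20].

[5, 20]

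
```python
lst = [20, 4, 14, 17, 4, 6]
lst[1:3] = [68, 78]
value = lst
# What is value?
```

lst starts as [20, 4, 14, 17, 4, 6] (length 6). The slice lst[1:3] covers indices [1, 2] with values [4, 14]. Replacing that slice with [68, 78] (same length) produces [20, 68, 78, 17, 4, 6].

[20, 68, 78, 17, 4, 6]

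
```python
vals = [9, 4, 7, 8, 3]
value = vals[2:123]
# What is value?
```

vals has length 5. The slice vals[2:123] selects indices [2, 3, 4] (2->7, 3->8, 4->3), giving [7, 8, 3].

[7, 8, 3]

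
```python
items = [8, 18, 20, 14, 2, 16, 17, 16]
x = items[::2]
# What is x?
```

items has length 8. The slice items[::2] selects indices [0, 2, 4, 6] (0->8, 2->20, 4->2, 6->17), giving [8, 20, 2, 17].

[8, 20, 2, 17]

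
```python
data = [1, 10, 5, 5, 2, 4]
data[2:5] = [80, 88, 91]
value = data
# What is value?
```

data starts as [1, 10, 5, 5, 2, 4] (length 6). The slice data[2:5] covers indices [2, 3, 4] with values [5, 5, 2]. Replacing that slice with [80, 88, 91] (same length) produces [1, 10, 80, 88, 91, 4].

[1, 10, 80, 88, 91, 4]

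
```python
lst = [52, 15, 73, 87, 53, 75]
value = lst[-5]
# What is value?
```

lst has length 6. Negative index -5 maps to positive index 6 + (-5) = 1. lst[1] = 15.

15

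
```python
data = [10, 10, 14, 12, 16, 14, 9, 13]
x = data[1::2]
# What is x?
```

data has length 8. The slice data[1::2] selects indices [1, 3, 5, 7] (1->10, 3->12, 5->14, 7->13), giving [10, 12, 14, 13].

[10, 12, 14, 13]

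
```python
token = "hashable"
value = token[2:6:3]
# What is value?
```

token has length 8. The slice token[2:6:3] selects indices [2, 5] (2->'s', 5->'b'), giving 'sb'.

'sb'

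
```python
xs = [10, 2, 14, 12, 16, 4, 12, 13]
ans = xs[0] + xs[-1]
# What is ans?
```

xs has length 8. xs[0] = 10.
xs has length 8. Negative index -1 maps to positive index 8 + (-1) = 7. xs[7] = 13.
Sum: 10 + 13 = 23.

23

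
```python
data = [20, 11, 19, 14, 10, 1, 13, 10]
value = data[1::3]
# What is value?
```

data has length 8. The slice data[1::3] selects indices [1, 4, 7] (1->11, 4->10, 7->10), giving [11, 10, 10].

[11, 10, 10]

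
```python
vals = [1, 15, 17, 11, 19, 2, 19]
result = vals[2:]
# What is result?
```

vals has length 7. The slice vals[2:] selects indices [2, 3, 4, 5, 6] (2->17, 3->11, 4->19, 5->2, 6->19), giving [17, 11, 19, 2, 19].

[17, 11, 19, 2, 19]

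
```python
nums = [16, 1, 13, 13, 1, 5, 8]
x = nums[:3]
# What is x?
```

nums has length 7. The slice nums[:3] selects indices [0, 1, 2] (0->16, 1->1, 2->13), giving [16, 1, 13].

[16, 1, 13]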